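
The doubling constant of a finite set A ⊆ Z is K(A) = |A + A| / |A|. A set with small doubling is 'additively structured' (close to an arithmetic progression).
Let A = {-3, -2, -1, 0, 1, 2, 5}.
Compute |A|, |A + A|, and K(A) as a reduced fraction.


|A| = 7.
Compute A + A by enumerating all 49 pairs.
A + A = {-6, -5, -4, -3, -2, -1, 0, 1, 2, 3, 4, 5, 6, 7, 10}, so |A + A| = 15.
K = |A + A| / |A| = 15/7 (already in lowest terms) ≈ 2.1429.
Reference: AP of size 7 gives K = 13/7 ≈ 1.8571; a fully generic set of size 7 gives K ≈ 4.0000.

|A| = 7, |A + A| = 15, K = 15/7.


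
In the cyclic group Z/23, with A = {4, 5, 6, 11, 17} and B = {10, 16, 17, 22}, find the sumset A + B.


Work in Z/23Z: reduce every sum a + b modulo 23.
Enumerate all 20 pairs:
a = 4: 4+10=14, 4+16=20, 4+17=21, 4+22=3
a = 5: 5+10=15, 5+16=21, 5+17=22, 5+22=4
a = 6: 6+10=16, 6+16=22, 6+17=0, 6+22=5
a = 11: 11+10=21, 11+16=4, 11+17=5, 11+22=10
a = 17: 17+10=4, 17+16=10, 17+17=11, 17+22=16
Distinct residues collected: {0, 3, 4, 5, 10, 11, 14, 15, 16, 20, 21, 22}
|A + B| = 12 (out of 23 total residues).

A + B = {0, 3, 4, 5, 10, 11, 14, 15, 16, 20, 21, 22}


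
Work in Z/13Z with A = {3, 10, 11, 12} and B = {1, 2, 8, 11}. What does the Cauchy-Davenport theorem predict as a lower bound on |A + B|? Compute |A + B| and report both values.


Cauchy-Davenport: |A + B| ≥ min(p, |A| + |B| - 1) for A, B nonempty in Z/pZ.
|A| = 4, |B| = 4, p = 13.
CD lower bound = min(13, 4 + 4 - 1) = min(13, 7) = 7.
Compute A + B mod 13 directly:
a = 3: 3+1=4, 3+2=5, 3+8=11, 3+11=1
a = 10: 10+1=11, 10+2=12, 10+8=5, 10+11=8
a = 11: 11+1=12, 11+2=0, 11+8=6, 11+11=9
a = 12: 12+1=0, 12+2=1, 12+8=7, 12+11=10
A + B = {0, 1, 4, 5, 6, 7, 8, 9, 10, 11, 12}, so |A + B| = 11.
Verify: 11 ≥ 7? Yes ✓.

CD lower bound = 7, actual |A + B| = 11.


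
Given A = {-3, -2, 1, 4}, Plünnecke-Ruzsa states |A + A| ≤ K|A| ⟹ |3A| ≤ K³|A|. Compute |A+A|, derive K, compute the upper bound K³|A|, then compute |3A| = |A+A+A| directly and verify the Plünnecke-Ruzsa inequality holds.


|A| = 4.
Step 1: Compute A + A by enumerating all 16 pairs.
A + A = {-6, -5, -4, -2, -1, 1, 2, 5, 8}, so |A + A| = 9.
Step 2: Doubling constant K = |A + A|/|A| = 9/4 = 9/4 ≈ 2.2500.
Step 3: Plünnecke-Ruzsa gives |3A| ≤ K³·|A| = (2.2500)³ · 4 ≈ 45.5625.
Step 4: Compute 3A = A + A + A directly by enumerating all triples (a,b,c) ∈ A³; |3A| = 16.
Step 5: Check 16 ≤ 45.5625? Yes ✓.

K = 9/4, Plünnecke-Ruzsa bound K³|A| ≈ 45.5625, |3A| = 16, inequality holds.


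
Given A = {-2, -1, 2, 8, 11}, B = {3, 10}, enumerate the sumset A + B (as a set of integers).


A + B = {a + b : a ∈ A, b ∈ B}.
Enumerate all |A|·|B| = 5·2 = 10 pairs (a, b) and collect distinct sums.
a = -2: -2+3=1, -2+10=8
a = -1: -1+3=2, -1+10=9
a = 2: 2+3=5, 2+10=12
a = 8: 8+3=11, 8+10=18
a = 11: 11+3=14, 11+10=21
Collecting distinct sums: A + B = {1, 2, 5, 8, 9, 11, 12, 14, 18, 21}
|A + B| = 10

A + B = {1, 2, 5, 8, 9, 11, 12, 14, 18, 21}


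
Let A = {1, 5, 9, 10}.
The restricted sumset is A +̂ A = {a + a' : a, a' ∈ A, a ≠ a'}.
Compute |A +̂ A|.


Restricted sumset: A +̂ A = {a + a' : a ∈ A, a' ∈ A, a ≠ a'}.
Equivalently, take A + A and drop any sum 2a that is achievable ONLY as a + a for a ∈ A (i.e. sums representable only with equal summands).
Enumerate pairs (a, a') with a < a' (symmetric, so each unordered pair gives one sum; this covers all a ≠ a'):
  1 + 5 = 6
  1 + 9 = 10
  1 + 10 = 11
  5 + 9 = 14
  5 + 10 = 15
  9 + 10 = 19
Collected distinct sums: {6, 10, 11, 14, 15, 19}
|A +̂ A| = 6
(Reference bound: |A +̂ A| ≥ 2|A| - 3 for |A| ≥ 2, with |A| = 4 giving ≥ 5.)

|A +̂ A| = 6


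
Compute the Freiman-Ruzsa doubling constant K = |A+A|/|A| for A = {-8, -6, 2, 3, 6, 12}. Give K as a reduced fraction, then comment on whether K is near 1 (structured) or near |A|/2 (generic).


|A| = 6.
Compute A + A by enumerating all 36 pairs.
A + A = {-16, -14, -12, -6, -5, -4, -3, -2, 0, 4, 5, 6, 8, 9, 12, 14, 15, 18, 24}, so |A + A| = 19.
K = |A + A| / |A| = 19/6 (already in lowest terms) ≈ 3.1667.
Reference: AP of size 6 gives K = 11/6 ≈ 1.8333; a fully generic set of size 6 gives K ≈ 3.5000.

|A| = 6, |A + A| = 19, K = 19/6.


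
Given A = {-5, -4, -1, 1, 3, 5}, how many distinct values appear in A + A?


A + A = {a + a' : a, a' ∈ A}; |A| = 6.
General bounds: 2|A| - 1 ≤ |A + A| ≤ |A|(|A|+1)/2, i.e. 11 ≤ |A + A| ≤ 21.
Lower bound 2|A|-1 is attained iff A is an arithmetic progression.
Enumerate sums a + a' for a ≤ a' (symmetric, so this suffices):
a = -5: -5+-5=-10, -5+-4=-9, -5+-1=-6, -5+1=-4, -5+3=-2, -5+5=0
a = -4: -4+-4=-8, -4+-1=-5, -4+1=-3, -4+3=-1, -4+5=1
a = -1: -1+-1=-2, -1+1=0, -1+3=2, -1+5=4
a = 1: 1+1=2, 1+3=4, 1+5=6
a = 3: 3+3=6, 3+5=8
a = 5: 5+5=10
Distinct sums: {-10, -9, -8, -6, -5, -4, -3, -2, -1, 0, 1, 2, 4, 6, 8, 10}
|A + A| = 16

|A + A| = 16


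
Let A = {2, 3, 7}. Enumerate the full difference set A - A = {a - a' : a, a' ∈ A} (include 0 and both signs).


A - A = {a - a' : a, a' ∈ A}.
Compute a - a' for each ordered pair (a, a'):
a = 2: 2-2=0, 2-3=-1, 2-7=-5
a = 3: 3-2=1, 3-3=0, 3-7=-4
a = 7: 7-2=5, 7-3=4, 7-7=0
Collecting distinct values (and noting 0 appears from a-a):
A - A = {-5, -4, -1, 0, 1, 4, 5}
|A - A| = 7

A - A = {-5, -4, -1, 0, 1, 4, 5}


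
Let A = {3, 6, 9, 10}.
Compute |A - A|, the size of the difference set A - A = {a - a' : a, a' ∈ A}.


A - A = {a - a' : a, a' ∈ A}; |A| = 4.
Bounds: 2|A|-1 ≤ |A - A| ≤ |A|² - |A| + 1, i.e. 7 ≤ |A - A| ≤ 13.
Note: 0 ∈ A - A always (from a - a). The set is symmetric: if d ∈ A - A then -d ∈ A - A.
Enumerate nonzero differences d = a - a' with a > a' (then include -d):
Positive differences: {1, 3, 4, 6, 7}
Full difference set: {0} ∪ (positive diffs) ∪ (negative diffs).
|A - A| = 1 + 2·5 = 11 (matches direct enumeration: 11).

|A - A| = 11


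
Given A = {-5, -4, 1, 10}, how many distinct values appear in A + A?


A + A = {a + a' : a, a' ∈ A}; |A| = 4.
General bounds: 2|A| - 1 ≤ |A + A| ≤ |A|(|A|+1)/2, i.e. 7 ≤ |A + A| ≤ 10.
Lower bound 2|A|-1 is attained iff A is an arithmetic progression.
Enumerate sums a + a' for a ≤ a' (symmetric, so this suffices):
a = -5: -5+-5=-10, -5+-4=-9, -5+1=-4, -5+10=5
a = -4: -4+-4=-8, -4+1=-3, -4+10=6
a = 1: 1+1=2, 1+10=11
a = 10: 10+10=20
Distinct sums: {-10, -9, -8, -4, -3, 2, 5, 6, 11, 20}
|A + A| = 10

|A + A| = 10


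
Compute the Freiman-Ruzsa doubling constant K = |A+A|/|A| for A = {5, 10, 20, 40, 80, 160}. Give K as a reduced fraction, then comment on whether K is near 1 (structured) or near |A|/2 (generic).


|A| = 6.
Compute A + A by enumerating all 36 pairs.
A + A = {10, 15, 20, 25, 30, 40, 45, 50, 60, 80, 85, 90, 100, 120, 160, 165, 170, 180, 200, 240, 320}, so |A + A| = 21.
K = |A + A| / |A| = 21/6 = 7/2 ≈ 3.5000.
Reference: AP of size 6 gives K = 11/6 ≈ 1.8333; a fully generic set of size 6 gives K ≈ 3.5000.

|A| = 6, |A + A| = 21, K = 21/6 = 7/2.


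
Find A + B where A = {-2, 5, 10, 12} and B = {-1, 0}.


A + B = {a + b : a ∈ A, b ∈ B}.
Enumerate all |A|·|B| = 4·2 = 8 pairs (a, b) and collect distinct sums.
a = -2: -2+-1=-3, -2+0=-2
a = 5: 5+-1=4, 5+0=5
a = 10: 10+-1=9, 10+0=10
a = 12: 12+-1=11, 12+0=12
Collecting distinct sums: A + B = {-3, -2, 4, 5, 9, 10, 11, 12}
|A + B| = 8

A + B = {-3, -2, 4, 5, 9, 10, 11, 12}


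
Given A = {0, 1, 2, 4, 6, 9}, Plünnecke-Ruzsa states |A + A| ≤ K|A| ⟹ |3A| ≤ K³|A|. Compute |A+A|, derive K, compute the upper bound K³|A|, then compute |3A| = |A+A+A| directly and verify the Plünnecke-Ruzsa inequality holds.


|A| = 6.
Step 1: Compute A + A by enumerating all 36 pairs.
A + A = {0, 1, 2, 3, 4, 5, 6, 7, 8, 9, 10, 11, 12, 13, 15, 18}, so |A + A| = 16.
Step 2: Doubling constant K = |A + A|/|A| = 16/6 = 16/6 ≈ 2.6667.
Step 3: Plünnecke-Ruzsa gives |3A| ≤ K³·|A| = (2.6667)³ · 6 ≈ 113.7778.
Step 4: Compute 3A = A + A + A directly by enumerating all triples (a,b,c) ∈ A³; |3A| = 25.
Step 5: Check 25 ≤ 113.7778? Yes ✓.

K = 16/6, Plünnecke-Ruzsa bound K³|A| ≈ 113.7778, |3A| = 25, inequality holds.


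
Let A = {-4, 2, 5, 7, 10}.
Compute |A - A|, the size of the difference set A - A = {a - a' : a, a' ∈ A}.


A - A = {a - a' : a, a' ∈ A}; |A| = 5.
Bounds: 2|A|-1 ≤ |A - A| ≤ |A|² - |A| + 1, i.e. 9 ≤ |A - A| ≤ 21.
Note: 0 ∈ A - A always (from a - a). The set is symmetric: if d ∈ A - A then -d ∈ A - A.
Enumerate nonzero differences d = a - a' with a > a' (then include -d):
Positive differences: {2, 3, 5, 6, 8, 9, 11, 14}
Full difference set: {0} ∪ (positive diffs) ∪ (negative diffs).
|A - A| = 1 + 2·8 = 17 (matches direct enumeration: 17).

|A - A| = 17


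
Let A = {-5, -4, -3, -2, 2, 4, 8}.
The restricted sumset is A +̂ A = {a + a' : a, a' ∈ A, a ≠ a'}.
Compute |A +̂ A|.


Restricted sumset: A +̂ A = {a + a' : a ∈ A, a' ∈ A, a ≠ a'}.
Equivalently, take A + A and drop any sum 2a that is achievable ONLY as a + a for a ∈ A (i.e. sums representable only with equal summands).
Enumerate pairs (a, a') with a < a' (symmetric, so each unordered pair gives one sum; this covers all a ≠ a'):
  -5 + -4 = -9
  -5 + -3 = -8
  -5 + -2 = -7
  -5 + 2 = -3
  -5 + 4 = -1
  -5 + 8 = 3
  -4 + -3 = -7
  -4 + -2 = -6
  -4 + 2 = -2
  -4 + 4 = 0
  -4 + 8 = 4
  -3 + -2 = -5
  -3 + 2 = -1
  -3 + 4 = 1
  -3 + 8 = 5
  -2 + 2 = 0
  -2 + 4 = 2
  -2 + 8 = 6
  2 + 4 = 6
  2 + 8 = 10
  4 + 8 = 12
Collected distinct sums: {-9, -8, -7, -6, -5, -3, -2, -1, 0, 1, 2, 3, 4, 5, 6, 10, 12}
|A +̂ A| = 17
(Reference bound: |A +̂ A| ≥ 2|A| - 3 for |A| ≥ 2, with |A| = 7 giving ≥ 11.)

|A +̂ A| = 17


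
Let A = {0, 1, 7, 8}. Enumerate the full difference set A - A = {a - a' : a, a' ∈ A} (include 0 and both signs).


A - A = {a - a' : a, a' ∈ A}.
Compute a - a' for each ordered pair (a, a'):
a = 0: 0-0=0, 0-1=-1, 0-7=-7, 0-8=-8
a = 1: 1-0=1, 1-1=0, 1-7=-6, 1-8=-7
a = 7: 7-0=7, 7-1=6, 7-7=0, 7-8=-1
a = 8: 8-0=8, 8-1=7, 8-7=1, 8-8=0
Collecting distinct values (and noting 0 appears from a-a):
A - A = {-8, -7, -6, -1, 0, 1, 6, 7, 8}
|A - A| = 9

A - A = {-8, -7, -6, -1, 0, 1, 6, 7, 8}


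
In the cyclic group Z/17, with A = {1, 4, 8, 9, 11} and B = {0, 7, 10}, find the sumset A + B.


Work in Z/17Z: reduce every sum a + b modulo 17.
Enumerate all 15 pairs:
a = 1: 1+0=1, 1+7=8, 1+10=11
a = 4: 4+0=4, 4+7=11, 4+10=14
a = 8: 8+0=8, 8+7=15, 8+10=1
a = 9: 9+0=9, 9+7=16, 9+10=2
a = 11: 11+0=11, 11+7=1, 11+10=4
Distinct residues collected: {1, 2, 4, 8, 9, 11, 14, 15, 16}
|A + B| = 9 (out of 17 total residues).

A + B = {1, 2, 4, 8, 9, 11, 14, 15, 16}


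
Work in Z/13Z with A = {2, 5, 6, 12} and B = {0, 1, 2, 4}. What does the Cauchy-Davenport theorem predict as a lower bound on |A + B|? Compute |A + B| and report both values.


Cauchy-Davenport: |A + B| ≥ min(p, |A| + |B| - 1) for A, B nonempty in Z/pZ.
|A| = 4, |B| = 4, p = 13.
CD lower bound = min(13, 4 + 4 - 1) = min(13, 7) = 7.
Compute A + B mod 13 directly:
a = 2: 2+0=2, 2+1=3, 2+2=4, 2+4=6
a = 5: 5+0=5, 5+1=6, 5+2=7, 5+4=9
a = 6: 6+0=6, 6+1=7, 6+2=8, 6+4=10
a = 12: 12+0=12, 12+1=0, 12+2=1, 12+4=3
A + B = {0, 1, 2, 3, 4, 5, 6, 7, 8, 9, 10, 12}, so |A + B| = 12.
Verify: 12 ≥ 7? Yes ✓.

CD lower bound = 7, actual |A + B| = 12.


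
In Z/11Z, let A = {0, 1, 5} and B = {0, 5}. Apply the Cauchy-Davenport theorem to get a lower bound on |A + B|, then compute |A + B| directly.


Cauchy-Davenport: |A + B| ≥ min(p, |A| + |B| - 1) for A, B nonempty in Z/pZ.
|A| = 3, |B| = 2, p = 11.
CD lower bound = min(11, 3 + 2 - 1) = min(11, 4) = 4.
Compute A + B mod 11 directly:
a = 0: 0+0=0, 0+5=5
a = 1: 1+0=1, 1+5=6
a = 5: 5+0=5, 5+5=10
A + B = {0, 1, 5, 6, 10}, so |A + B| = 5.
Verify: 5 ≥ 4? Yes ✓.

CD lower bound = 4, actual |A + B| = 5.


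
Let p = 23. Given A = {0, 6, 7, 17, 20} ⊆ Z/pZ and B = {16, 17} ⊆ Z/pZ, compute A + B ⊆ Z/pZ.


Work in Z/23Z: reduce every sum a + b modulo 23.
Enumerate all 10 pairs:
a = 0: 0+16=16, 0+17=17
a = 6: 6+16=22, 6+17=0
a = 7: 7+16=0, 7+17=1
a = 17: 17+16=10, 17+17=11
a = 20: 20+16=13, 20+17=14
Distinct residues collected: {0, 1, 10, 11, 13, 14, 16, 17, 22}
|A + B| = 9 (out of 23 total residues).

A + B = {0, 1, 10, 11, 13, 14, 16, 17, 22}


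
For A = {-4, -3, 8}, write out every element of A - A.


A - A = {a - a' : a, a' ∈ A}.
Compute a - a' for each ordered pair (a, a'):
a = -4: -4--4=0, -4--3=-1, -4-8=-12
a = -3: -3--4=1, -3--3=0, -3-8=-11
a = 8: 8--4=12, 8--3=11, 8-8=0
Collecting distinct values (and noting 0 appears from a-a):
A - A = {-12, -11, -1, 0, 1, 11, 12}
|A - A| = 7

A - A = {-12, -11, -1, 0, 1, 11, 12}


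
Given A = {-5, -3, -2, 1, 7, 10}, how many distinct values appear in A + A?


A + A = {a + a' : a, a' ∈ A}; |A| = 6.
General bounds: 2|A| - 1 ≤ |A + A| ≤ |A|(|A|+1)/2, i.e. 11 ≤ |A + A| ≤ 21.
Lower bound 2|A|-1 is attained iff A is an arithmetic progression.
Enumerate sums a + a' for a ≤ a' (symmetric, so this suffices):
a = -5: -5+-5=-10, -5+-3=-8, -5+-2=-7, -5+1=-4, -5+7=2, -5+10=5
a = -3: -3+-3=-6, -3+-2=-5, -3+1=-2, -3+7=4, -3+10=7
a = -2: -2+-2=-4, -2+1=-1, -2+7=5, -2+10=8
a = 1: 1+1=2, 1+7=8, 1+10=11
a = 7: 7+7=14, 7+10=17
a = 10: 10+10=20
Distinct sums: {-10, -8, -7, -6, -5, -4, -2, -1, 2, 4, 5, 7, 8, 11, 14, 17, 20}
|A + A| = 17

|A + A| = 17


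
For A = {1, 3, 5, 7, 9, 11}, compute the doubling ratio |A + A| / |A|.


|A| = 6.
Compute A + A by enumerating all 36 pairs.
A + A = {2, 4, 6, 8, 10, 12, 14, 16, 18, 20, 22}, so |A + A| = 11.
K = |A + A| / |A| = 11/6 (already in lowest terms) ≈ 1.8333.
Reference: AP of size 6 gives K = 11/6 ≈ 1.8333; a fully generic set of size 6 gives K ≈ 3.5000.

|A| = 6, |A + A| = 11, K = 11/6.


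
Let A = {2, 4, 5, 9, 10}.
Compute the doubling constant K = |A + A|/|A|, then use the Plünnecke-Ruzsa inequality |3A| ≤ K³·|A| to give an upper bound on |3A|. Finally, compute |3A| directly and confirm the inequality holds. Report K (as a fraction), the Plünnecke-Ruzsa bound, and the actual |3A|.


|A| = 5.
Step 1: Compute A + A by enumerating all 25 pairs.
A + A = {4, 6, 7, 8, 9, 10, 11, 12, 13, 14, 15, 18, 19, 20}, so |A + A| = 14.
Step 2: Doubling constant K = |A + A|/|A| = 14/5 = 14/5 ≈ 2.8000.
Step 3: Plünnecke-Ruzsa gives |3A| ≤ K³·|A| = (2.8000)³ · 5 ≈ 109.7600.
Step 4: Compute 3A = A + A + A directly by enumerating all triples (a,b,c) ∈ A³; |3A| = 23.
Step 5: Check 23 ≤ 109.7600? Yes ✓.

K = 14/5, Plünnecke-Ruzsa bound K³|A| ≈ 109.7600, |3A| = 23, inequality holds.


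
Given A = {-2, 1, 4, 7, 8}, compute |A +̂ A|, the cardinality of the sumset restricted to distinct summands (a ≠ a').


Restricted sumset: A +̂ A = {a + a' : a ∈ A, a' ∈ A, a ≠ a'}.
Equivalently, take A + A and drop any sum 2a that is achievable ONLY as a + a for a ∈ A (i.e. sums representable only with equal summands).
Enumerate pairs (a, a') with a < a' (symmetric, so each unordered pair gives one sum; this covers all a ≠ a'):
  -2 + 1 = -1
  -2 + 4 = 2
  -2 + 7 = 5
  -2 + 8 = 6
  1 + 4 = 5
  1 + 7 = 8
  1 + 8 = 9
  4 + 7 = 11
  4 + 8 = 12
  7 + 8 = 15
Collected distinct sums: {-1, 2, 5, 6, 8, 9, 11, 12, 15}
|A +̂ A| = 9
(Reference bound: |A +̂ A| ≥ 2|A| - 3 for |A| ≥ 2, with |A| = 5 giving ≥ 7.)

|A +̂ A| = 9


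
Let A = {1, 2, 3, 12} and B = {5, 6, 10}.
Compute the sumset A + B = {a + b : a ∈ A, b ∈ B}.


A + B = {a + b : a ∈ A, b ∈ B}.
Enumerate all |A|·|B| = 4·3 = 12 pairs (a, b) and collect distinct sums.
a = 1: 1+5=6, 1+6=7, 1+10=11
a = 2: 2+5=7, 2+6=8, 2+10=12
a = 3: 3+5=8, 3+6=9, 3+10=13
a = 12: 12+5=17, 12+6=18, 12+10=22
Collecting distinct sums: A + B = {6, 7, 8, 9, 11, 12, 13, 17, 18, 22}
|A + B| = 10

A + B = {6, 7, 8, 9, 11, 12, 13, 17, 18, 22}


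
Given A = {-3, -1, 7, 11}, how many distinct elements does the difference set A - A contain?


A - A = {a - a' : a, a' ∈ A}; |A| = 4.
Bounds: 2|A|-1 ≤ |A - A| ≤ |A|² - |A| + 1, i.e. 7 ≤ |A - A| ≤ 13.
Note: 0 ∈ A - A always (from a - a). The set is symmetric: if d ∈ A - A then -d ∈ A - A.
Enumerate nonzero differences d = a - a' with a > a' (then include -d):
Positive differences: {2, 4, 8, 10, 12, 14}
Full difference set: {0} ∪ (positive diffs) ∪ (negative diffs).
|A - A| = 1 + 2·6 = 13 (matches direct enumeration: 13).

|A - A| = 13


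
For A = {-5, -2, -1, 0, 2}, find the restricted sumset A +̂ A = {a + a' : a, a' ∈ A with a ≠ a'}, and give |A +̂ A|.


Restricted sumset: A +̂ A = {a + a' : a ∈ A, a' ∈ A, a ≠ a'}.
Equivalently, take A + A and drop any sum 2a that is achievable ONLY as a + a for a ∈ A (i.e. sums representable only with equal summands).
Enumerate pairs (a, a') with a < a' (symmetric, so each unordered pair gives one sum; this covers all a ≠ a'):
  -5 + -2 = -7
  -5 + -1 = -6
  -5 + 0 = -5
  -5 + 2 = -3
  -2 + -1 = -3
  -2 + 0 = -2
  -2 + 2 = 0
  -1 + 0 = -1
  -1 + 2 = 1
  0 + 2 = 2
Collected distinct sums: {-7, -6, -5, -3, -2, -1, 0, 1, 2}
|A +̂ A| = 9
(Reference bound: |A +̂ A| ≥ 2|A| - 3 for |A| ≥ 2, with |A| = 5 giving ≥ 7.)

|A +̂ A| = 9


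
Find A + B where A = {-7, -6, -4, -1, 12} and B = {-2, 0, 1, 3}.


A + B = {a + b : a ∈ A, b ∈ B}.
Enumerate all |A|·|B| = 5·4 = 20 pairs (a, b) and collect distinct sums.
a = -7: -7+-2=-9, -7+0=-7, -7+1=-6, -7+3=-4
a = -6: -6+-2=-8, -6+0=-6, -6+1=-5, -6+3=-3
a = -4: -4+-2=-6, -4+0=-4, -4+1=-3, -4+3=-1
a = -1: -1+-2=-3, -1+0=-1, -1+1=0, -1+3=2
a = 12: 12+-2=10, 12+0=12, 12+1=13, 12+3=15
Collecting distinct sums: A + B = {-9, -8, -7, -6, -5, -4, -3, -1, 0, 2, 10, 12, 13, 15}
|A + B| = 14

A + B = {-9, -8, -7, -6, -5, -4, -3, -1, 0, 2, 10, 12, 13, 15}


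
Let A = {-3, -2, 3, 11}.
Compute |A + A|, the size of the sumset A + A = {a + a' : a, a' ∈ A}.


A + A = {a + a' : a, a' ∈ A}; |A| = 4.
General bounds: 2|A| - 1 ≤ |A + A| ≤ |A|(|A|+1)/2, i.e. 7 ≤ |A + A| ≤ 10.
Lower bound 2|A|-1 is attained iff A is an arithmetic progression.
Enumerate sums a + a' for a ≤ a' (symmetric, so this suffices):
a = -3: -3+-3=-6, -3+-2=-5, -3+3=0, -3+11=8
a = -2: -2+-2=-4, -2+3=1, -2+11=9
a = 3: 3+3=6, 3+11=14
a = 11: 11+11=22
Distinct sums: {-6, -5, -4, 0, 1, 6, 8, 9, 14, 22}
|A + A| = 10

|A + A| = 10


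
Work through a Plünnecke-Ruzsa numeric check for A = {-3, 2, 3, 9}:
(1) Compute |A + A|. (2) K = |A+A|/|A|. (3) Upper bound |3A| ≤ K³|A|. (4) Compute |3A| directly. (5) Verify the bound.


|A| = 4.
Step 1: Compute A + A by enumerating all 16 pairs.
A + A = {-6, -1, 0, 4, 5, 6, 11, 12, 18}, so |A + A| = 9.
Step 2: Doubling constant K = |A + A|/|A| = 9/4 = 9/4 ≈ 2.2500.
Step 3: Plünnecke-Ruzsa gives |3A| ≤ K³·|A| = (2.2500)³ · 4 ≈ 45.5625.
Step 4: Compute 3A = A + A + A directly by enumerating all triples (a,b,c) ∈ A³; |3A| = 16.
Step 5: Check 16 ≤ 45.5625? Yes ✓.

K = 9/4, Plünnecke-Ruzsa bound K³|A| ≈ 45.5625, |3A| = 16, inequality holds.


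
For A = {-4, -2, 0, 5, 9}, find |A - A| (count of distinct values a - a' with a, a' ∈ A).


A - A = {a - a' : a, a' ∈ A}; |A| = 5.
Bounds: 2|A|-1 ≤ |A - A| ≤ |A|² - |A| + 1, i.e. 9 ≤ |A - A| ≤ 21.
Note: 0 ∈ A - A always (from a - a). The set is symmetric: if d ∈ A - A then -d ∈ A - A.
Enumerate nonzero differences d = a - a' with a > a' (then include -d):
Positive differences: {2, 4, 5, 7, 9, 11, 13}
Full difference set: {0} ∪ (positive diffs) ∪ (negative diffs).
|A - A| = 1 + 2·7 = 15 (matches direct enumeration: 15).

|A - A| = 15


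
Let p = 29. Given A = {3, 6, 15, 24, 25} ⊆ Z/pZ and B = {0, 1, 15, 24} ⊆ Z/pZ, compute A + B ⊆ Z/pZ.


Work in Z/29Z: reduce every sum a + b modulo 29.
Enumerate all 20 pairs:
a = 3: 3+0=3, 3+1=4, 3+15=18, 3+24=27
a = 6: 6+0=6, 6+1=7, 6+15=21, 6+24=1
a = 15: 15+0=15, 15+1=16, 15+15=1, 15+24=10
a = 24: 24+0=24, 24+1=25, 24+15=10, 24+24=19
a = 25: 25+0=25, 25+1=26, 25+15=11, 25+24=20
Distinct residues collected: {1, 3, 4, 6, 7, 10, 11, 15, 16, 18, 19, 20, 21, 24, 25, 26, 27}
|A + B| = 17 (out of 29 total residues).

A + B = {1, 3, 4, 6, 7, 10, 11, 15, 16, 18, 19, 20, 21, 24, 25, 26, 27}


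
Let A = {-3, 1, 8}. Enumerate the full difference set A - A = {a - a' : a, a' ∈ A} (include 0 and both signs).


A - A = {a - a' : a, a' ∈ A}.
Compute a - a' for each ordered pair (a, a'):
a = -3: -3--3=0, -3-1=-4, -3-8=-11
a = 1: 1--3=4, 1-1=0, 1-8=-7
a = 8: 8--3=11, 8-1=7, 8-8=0
Collecting distinct values (and noting 0 appears from a-a):
A - A = {-11, -7, -4, 0, 4, 7, 11}
|A - A| = 7

A - A = {-11, -7, -4, 0, 4, 7, 11}


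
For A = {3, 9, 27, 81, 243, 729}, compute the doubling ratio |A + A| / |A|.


|A| = 6.
Compute A + A by enumerating all 36 pairs.
A + A = {6, 12, 18, 30, 36, 54, 84, 90, 108, 162, 246, 252, 270, 324, 486, 732, 738, 756, 810, 972, 1458}, so |A + A| = 21.
K = |A + A| / |A| = 21/6 = 7/2 ≈ 3.5000.
Reference: AP of size 6 gives K = 11/6 ≈ 1.8333; a fully generic set of size 6 gives K ≈ 3.5000.

|A| = 6, |A + A| = 21, K = 21/6 = 7/2.


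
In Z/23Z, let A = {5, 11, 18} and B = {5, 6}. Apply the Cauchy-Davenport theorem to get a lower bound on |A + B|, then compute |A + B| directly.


Cauchy-Davenport: |A + B| ≥ min(p, |A| + |B| - 1) for A, B nonempty in Z/pZ.
|A| = 3, |B| = 2, p = 23.
CD lower bound = min(23, 3 + 2 - 1) = min(23, 4) = 4.
Compute A + B mod 23 directly:
a = 5: 5+5=10, 5+6=11
a = 11: 11+5=16, 11+6=17
a = 18: 18+5=0, 18+6=1
A + B = {0, 1, 10, 11, 16, 17}, so |A + B| = 6.
Verify: 6 ≥ 4? Yes ✓.

CD lower bound = 4, actual |A + B| = 6.


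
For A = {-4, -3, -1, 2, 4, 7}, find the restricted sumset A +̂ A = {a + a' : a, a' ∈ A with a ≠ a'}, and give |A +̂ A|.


Restricted sumset: A +̂ A = {a + a' : a ∈ A, a' ∈ A, a ≠ a'}.
Equivalently, take A + A and drop any sum 2a that is achievable ONLY as a + a for a ∈ A (i.e. sums representable only with equal summands).
Enumerate pairs (a, a') with a < a' (symmetric, so each unordered pair gives one sum; this covers all a ≠ a'):
  -4 + -3 = -7
  -4 + -1 = -5
  -4 + 2 = -2
  -4 + 4 = 0
  -4 + 7 = 3
  -3 + -1 = -4
  -3 + 2 = -1
  -3 + 4 = 1
  -3 + 7 = 4
  -1 + 2 = 1
  -1 + 4 = 3
  -1 + 7 = 6
  2 + 4 = 6
  2 + 7 = 9
  4 + 7 = 11
Collected distinct sums: {-7, -5, -4, -2, -1, 0, 1, 3, 4, 6, 9, 11}
|A +̂ A| = 12
(Reference bound: |A +̂ A| ≥ 2|A| - 3 for |A| ≥ 2, with |A| = 6 giving ≥ 9.)

|A +̂ A| = 12


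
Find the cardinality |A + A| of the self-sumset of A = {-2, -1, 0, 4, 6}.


A + A = {a + a' : a, a' ∈ A}; |A| = 5.
General bounds: 2|A| - 1 ≤ |A + A| ≤ |A|(|A|+1)/2, i.e. 9 ≤ |A + A| ≤ 15.
Lower bound 2|A|-1 is attained iff A is an arithmetic progression.
Enumerate sums a + a' for a ≤ a' (symmetric, so this suffices):
a = -2: -2+-2=-4, -2+-1=-3, -2+0=-2, -2+4=2, -2+6=4
a = -1: -1+-1=-2, -1+0=-1, -1+4=3, -1+6=5
a = 0: 0+0=0, 0+4=4, 0+6=6
a = 4: 4+4=8, 4+6=10
a = 6: 6+6=12
Distinct sums: {-4, -3, -2, -1, 0, 2, 3, 4, 5, 6, 8, 10, 12}
|A + A| = 13

|A + A| = 13


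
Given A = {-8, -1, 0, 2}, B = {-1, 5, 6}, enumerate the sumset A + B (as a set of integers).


A + B = {a + b : a ∈ A, b ∈ B}.
Enumerate all |A|·|B| = 4·3 = 12 pairs (a, b) and collect distinct sums.
a = -8: -8+-1=-9, -8+5=-3, -8+6=-2
a = -1: -1+-1=-2, -1+5=4, -1+6=5
a = 0: 0+-1=-1, 0+5=5, 0+6=6
a = 2: 2+-1=1, 2+5=7, 2+6=8
Collecting distinct sums: A + B = {-9, -3, -2, -1, 1, 4, 5, 6, 7, 8}
|A + B| = 10

A + B = {-9, -3, -2, -1, 1, 4, 5, 6, 7, 8}


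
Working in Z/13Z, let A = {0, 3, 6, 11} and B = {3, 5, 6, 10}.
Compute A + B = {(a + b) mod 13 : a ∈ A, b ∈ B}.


Work in Z/13Z: reduce every sum a + b modulo 13.
Enumerate all 16 pairs:
a = 0: 0+3=3, 0+5=5, 0+6=6, 0+10=10
a = 3: 3+3=6, 3+5=8, 3+6=9, 3+10=0
a = 6: 6+3=9, 6+5=11, 6+6=12, 6+10=3
a = 11: 11+3=1, 11+5=3, 11+6=4, 11+10=8
Distinct residues collected: {0, 1, 3, 4, 5, 6, 8, 9, 10, 11, 12}
|A + B| = 11 (out of 13 total residues).

A + B = {0, 1, 3, 4, 5, 6, 8, 9, 10, 11, 12}


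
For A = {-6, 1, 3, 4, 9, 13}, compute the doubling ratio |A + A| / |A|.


|A| = 6.
Compute A + A by enumerating all 36 pairs.
A + A = {-12, -5, -3, -2, 2, 3, 4, 5, 6, 7, 8, 10, 12, 13, 14, 16, 17, 18, 22, 26}, so |A + A| = 20.
K = |A + A| / |A| = 20/6 = 10/3 ≈ 3.3333.
Reference: AP of size 6 gives K = 11/6 ≈ 1.8333; a fully generic set of size 6 gives K ≈ 3.5000.

|A| = 6, |A + A| = 20, K = 20/6 = 10/3.


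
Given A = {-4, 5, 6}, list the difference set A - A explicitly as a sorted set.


A - A = {a - a' : a, a' ∈ A}.
Compute a - a' for each ordered pair (a, a'):
a = -4: -4--4=0, -4-5=-9, -4-6=-10
a = 5: 5--4=9, 5-5=0, 5-6=-1
a = 6: 6--4=10, 6-5=1, 6-6=0
Collecting distinct values (and noting 0 appears from a-a):
A - A = {-10, -9, -1, 0, 1, 9, 10}
|A - A| = 7

A - A = {-10, -9, -1, 0, 1, 9, 10}


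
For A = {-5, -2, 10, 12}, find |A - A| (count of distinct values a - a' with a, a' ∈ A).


A - A = {a - a' : a, a' ∈ A}; |A| = 4.
Bounds: 2|A|-1 ≤ |A - A| ≤ |A|² - |A| + 1, i.e. 7 ≤ |A - A| ≤ 13.
Note: 0 ∈ A - A always (from a - a). The set is symmetric: if d ∈ A - A then -d ∈ A - A.
Enumerate nonzero differences d = a - a' with a > a' (then include -d):
Positive differences: {2, 3, 12, 14, 15, 17}
Full difference set: {0} ∪ (positive diffs) ∪ (negative diffs).
|A - A| = 1 + 2·6 = 13 (matches direct enumeration: 13).

|A - A| = 13


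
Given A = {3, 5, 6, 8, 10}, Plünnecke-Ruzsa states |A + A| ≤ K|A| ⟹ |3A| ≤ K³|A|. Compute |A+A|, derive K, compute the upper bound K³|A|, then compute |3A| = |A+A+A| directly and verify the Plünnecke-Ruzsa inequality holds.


|A| = 5.
Step 1: Compute A + A by enumerating all 25 pairs.
A + A = {6, 8, 9, 10, 11, 12, 13, 14, 15, 16, 18, 20}, so |A + A| = 12.
Step 2: Doubling constant K = |A + A|/|A| = 12/5 = 12/5 ≈ 2.4000.
Step 3: Plünnecke-Ruzsa gives |3A| ≤ K³·|A| = (2.4000)³ · 5 ≈ 69.1200.
Step 4: Compute 3A = A + A + A directly by enumerating all triples (a,b,c) ∈ A³; |3A| = 19.
Step 5: Check 19 ≤ 69.1200? Yes ✓.

K = 12/5, Plünnecke-Ruzsa bound K³|A| ≈ 69.1200, |3A| = 19, inequality holds.


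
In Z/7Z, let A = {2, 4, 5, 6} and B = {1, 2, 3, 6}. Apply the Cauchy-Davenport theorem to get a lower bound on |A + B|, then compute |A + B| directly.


Cauchy-Davenport: |A + B| ≥ min(p, |A| + |B| - 1) for A, B nonempty in Z/pZ.
|A| = 4, |B| = 4, p = 7.
CD lower bound = min(7, 4 + 4 - 1) = min(7, 7) = 7.
Compute A + B mod 7 directly:
a = 2: 2+1=3, 2+2=4, 2+3=5, 2+6=1
a = 4: 4+1=5, 4+2=6, 4+3=0, 4+6=3
a = 5: 5+1=6, 5+2=0, 5+3=1, 5+6=4
a = 6: 6+1=0, 6+2=1, 6+3=2, 6+6=5
A + B = {0, 1, 2, 3, 4, 5, 6}, so |A + B| = 7.
Verify: 7 ≥ 7? Yes ✓.

CD lower bound = 7, actual |A + B| = 7.


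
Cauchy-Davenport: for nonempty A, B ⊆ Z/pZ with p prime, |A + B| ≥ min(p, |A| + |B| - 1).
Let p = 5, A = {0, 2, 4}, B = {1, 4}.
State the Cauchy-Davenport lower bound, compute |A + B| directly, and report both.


Cauchy-Davenport: |A + B| ≥ min(p, |A| + |B| - 1) for A, B nonempty in Z/pZ.
|A| = 3, |B| = 2, p = 5.
CD lower bound = min(5, 3 + 2 - 1) = min(5, 4) = 4.
Compute A + B mod 5 directly:
a = 0: 0+1=1, 0+4=4
a = 2: 2+1=3, 2+4=1
a = 4: 4+1=0, 4+4=3
A + B = {0, 1, 3, 4}, so |A + B| = 4.
Verify: 4 ≥ 4? Yes ✓.

CD lower bound = 4, actual |A + B| = 4.


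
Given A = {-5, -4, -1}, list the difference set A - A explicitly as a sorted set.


A - A = {a - a' : a, a' ∈ A}.
Compute a - a' for each ordered pair (a, a'):
a = -5: -5--5=0, -5--4=-1, -5--1=-4
a = -4: -4--5=1, -4--4=0, -4--1=-3
a = -1: -1--5=4, -1--4=3, -1--1=0
Collecting distinct values (and noting 0 appears from a-a):
A - A = {-4, -3, -1, 0, 1, 3, 4}
|A - A| = 7

A - A = {-4, -3, -1, 0, 1, 3, 4}


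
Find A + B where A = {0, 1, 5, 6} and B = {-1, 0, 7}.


A + B = {a + b : a ∈ A, b ∈ B}.
Enumerate all |A|·|B| = 4·3 = 12 pairs (a, b) and collect distinct sums.
a = 0: 0+-1=-1, 0+0=0, 0+7=7
a = 1: 1+-1=0, 1+0=1, 1+7=8
a = 5: 5+-1=4, 5+0=5, 5+7=12
a = 6: 6+-1=5, 6+0=6, 6+7=13
Collecting distinct sums: A + B = {-1, 0, 1, 4, 5, 6, 7, 8, 12, 13}
|A + B| = 10

A + B = {-1, 0, 1, 4, 5, 6, 7, 8, 12, 13}


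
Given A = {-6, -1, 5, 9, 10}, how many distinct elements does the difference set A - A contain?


A - A = {a - a' : a, a' ∈ A}; |A| = 5.
Bounds: 2|A|-1 ≤ |A - A| ≤ |A|² - |A| + 1, i.e. 9 ≤ |A - A| ≤ 21.
Note: 0 ∈ A - A always (from a - a). The set is symmetric: if d ∈ A - A then -d ∈ A - A.
Enumerate nonzero differences d = a - a' with a > a' (then include -d):
Positive differences: {1, 4, 5, 6, 10, 11, 15, 16}
Full difference set: {0} ∪ (positive diffs) ∪ (negative diffs).
|A - A| = 1 + 2·8 = 17 (matches direct enumeration: 17).

|A - A| = 17


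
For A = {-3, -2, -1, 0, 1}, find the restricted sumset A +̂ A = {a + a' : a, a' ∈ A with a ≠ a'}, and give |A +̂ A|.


Restricted sumset: A +̂ A = {a + a' : a ∈ A, a' ∈ A, a ≠ a'}.
Equivalently, take A + A and drop any sum 2a that is achievable ONLY as a + a for a ∈ A (i.e. sums representable only with equal summands).
Enumerate pairs (a, a') with a < a' (symmetric, so each unordered pair gives one sum; this covers all a ≠ a'):
  -3 + -2 = -5
  -3 + -1 = -4
  -3 + 0 = -3
  -3 + 1 = -2
  -2 + -1 = -3
  -2 + 0 = -2
  -2 + 1 = -1
  -1 + 0 = -1
  -1 + 1 = 0
  0 + 1 = 1
Collected distinct sums: {-5, -4, -3, -2, -1, 0, 1}
|A +̂ A| = 7
(Reference bound: |A +̂ A| ≥ 2|A| - 3 for |A| ≥ 2, with |A| = 5 giving ≥ 7.)

|A +̂ A| = 7


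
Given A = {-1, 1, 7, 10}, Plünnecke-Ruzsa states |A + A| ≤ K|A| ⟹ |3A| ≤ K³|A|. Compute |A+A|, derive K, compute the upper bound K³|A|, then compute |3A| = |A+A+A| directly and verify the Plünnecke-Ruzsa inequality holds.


|A| = 4.
Step 1: Compute A + A by enumerating all 16 pairs.
A + A = {-2, 0, 2, 6, 8, 9, 11, 14, 17, 20}, so |A + A| = 10.
Step 2: Doubling constant K = |A + A|/|A| = 10/4 = 10/4 ≈ 2.5000.
Step 3: Plünnecke-Ruzsa gives |3A| ≤ K³·|A| = (2.5000)³ · 4 ≈ 62.5000.
Step 4: Compute 3A = A + A + A directly by enumerating all triples (a,b,c) ∈ A³; |3A| = 19.
Step 5: Check 19 ≤ 62.5000? Yes ✓.

K = 10/4, Plünnecke-Ruzsa bound K³|A| ≈ 62.5000, |3A| = 19, inequality holds.


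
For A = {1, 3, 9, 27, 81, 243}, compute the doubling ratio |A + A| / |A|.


|A| = 6.
Compute A + A by enumerating all 36 pairs.
A + A = {2, 4, 6, 10, 12, 18, 28, 30, 36, 54, 82, 84, 90, 108, 162, 244, 246, 252, 270, 324, 486}, so |A + A| = 21.
K = |A + A| / |A| = 21/6 = 7/2 ≈ 3.5000.
Reference: AP of size 6 gives K = 11/6 ≈ 1.8333; a fully generic set of size 6 gives K ≈ 3.5000.

|A| = 6, |A + A| = 21, K = 21/6 = 7/2.


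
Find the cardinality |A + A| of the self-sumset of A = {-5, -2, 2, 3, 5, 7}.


A + A = {a + a' : a, a' ∈ A}; |A| = 6.
General bounds: 2|A| - 1 ≤ |A + A| ≤ |A|(|A|+1)/2, i.e. 11 ≤ |A + A| ≤ 21.
Lower bound 2|A|-1 is attained iff A is an arithmetic progression.
Enumerate sums a + a' for a ≤ a' (symmetric, so this suffices):
a = -5: -5+-5=-10, -5+-2=-7, -5+2=-3, -5+3=-2, -5+5=0, -5+7=2
a = -2: -2+-2=-4, -2+2=0, -2+3=1, -2+5=3, -2+7=5
a = 2: 2+2=4, 2+3=5, 2+5=7, 2+7=9
a = 3: 3+3=6, 3+5=8, 3+7=10
a = 5: 5+5=10, 5+7=12
a = 7: 7+7=14
Distinct sums: {-10, -7, -4, -3, -2, 0, 1, 2, 3, 4, 5, 6, 7, 8, 9, 10, 12, 14}
|A + A| = 18

|A + A| = 18


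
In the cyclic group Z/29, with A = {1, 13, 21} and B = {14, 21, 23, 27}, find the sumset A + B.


Work in Z/29Z: reduce every sum a + b modulo 29.
Enumerate all 12 pairs:
a = 1: 1+14=15, 1+21=22, 1+23=24, 1+27=28
a = 13: 13+14=27, 13+21=5, 13+23=7, 13+27=11
a = 21: 21+14=6, 21+21=13, 21+23=15, 21+27=19
Distinct residues collected: {5, 6, 7, 11, 13, 15, 19, 22, 24, 27, 28}
|A + B| = 11 (out of 29 total residues).

A + B = {5, 6, 7, 11, 13, 15, 19, 22, 24, 27, 28}


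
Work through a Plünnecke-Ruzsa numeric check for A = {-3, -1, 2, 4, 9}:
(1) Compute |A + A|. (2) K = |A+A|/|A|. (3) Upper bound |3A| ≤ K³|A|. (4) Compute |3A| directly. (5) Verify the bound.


|A| = 5.
Step 1: Compute A + A by enumerating all 25 pairs.
A + A = {-6, -4, -2, -1, 1, 3, 4, 6, 8, 11, 13, 18}, so |A + A| = 12.
Step 2: Doubling constant K = |A + A|/|A| = 12/5 = 12/5 ≈ 2.4000.
Step 3: Plünnecke-Ruzsa gives |3A| ≤ K³·|A| = (2.4000)³ · 5 ≈ 69.1200.
Step 4: Compute 3A = A + A + A directly by enumerating all triples (a,b,c) ∈ A³; |3A| = 22.
Step 5: Check 22 ≤ 69.1200? Yes ✓.

K = 12/5, Plünnecke-Ruzsa bound K³|A| ≈ 69.1200, |3A| = 22, inequality holds.


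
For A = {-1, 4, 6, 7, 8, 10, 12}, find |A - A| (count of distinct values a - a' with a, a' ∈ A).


A - A = {a - a' : a, a' ∈ A}; |A| = 7.
Bounds: 2|A|-1 ≤ |A - A| ≤ |A|² - |A| + 1, i.e. 13 ≤ |A - A| ≤ 43.
Note: 0 ∈ A - A always (from a - a). The set is symmetric: if d ∈ A - A then -d ∈ A - A.
Enumerate nonzero differences d = a - a' with a > a' (then include -d):
Positive differences: {1, 2, 3, 4, 5, 6, 7, 8, 9, 11, 13}
Full difference set: {0} ∪ (positive diffs) ∪ (negative diffs).
|A - A| = 1 + 2·11 = 23 (matches direct enumeration: 23).

|A - A| = 23


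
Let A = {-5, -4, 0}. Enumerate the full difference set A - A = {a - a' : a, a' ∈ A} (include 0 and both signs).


A - A = {a - a' : a, a' ∈ A}.
Compute a - a' for each ordered pair (a, a'):
a = -5: -5--5=0, -5--4=-1, -5-0=-5
a = -4: -4--5=1, -4--4=0, -4-0=-4
a = 0: 0--5=5, 0--4=4, 0-0=0
Collecting distinct values (and noting 0 appears from a-a):
A - A = {-5, -4, -1, 0, 1, 4, 5}
|A - A| = 7

A - A = {-5, -4, -1, 0, 1, 4, 5}


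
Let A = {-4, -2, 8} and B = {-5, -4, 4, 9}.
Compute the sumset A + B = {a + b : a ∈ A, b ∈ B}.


A + B = {a + b : a ∈ A, b ∈ B}.
Enumerate all |A|·|B| = 3·4 = 12 pairs (a, b) and collect distinct sums.
a = -4: -4+-5=-9, -4+-4=-8, -4+4=0, -4+9=5
a = -2: -2+-5=-7, -2+-4=-6, -2+4=2, -2+9=7
a = 8: 8+-5=3, 8+-4=4, 8+4=12, 8+9=17
Collecting distinct sums: A + B = {-9, -8, -7, -6, 0, 2, 3, 4, 5, 7, 12, 17}
|A + B| = 12

A + B = {-9, -8, -7, -6, 0, 2, 3, 4, 5, 7, 12, 17}


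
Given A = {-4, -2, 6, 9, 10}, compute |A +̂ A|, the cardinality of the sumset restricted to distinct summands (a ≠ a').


Restricted sumset: A +̂ A = {a + a' : a ∈ A, a' ∈ A, a ≠ a'}.
Equivalently, take A + A and drop any sum 2a that is achievable ONLY as a + a for a ∈ A (i.e. sums representable only with equal summands).
Enumerate pairs (a, a') with a < a' (symmetric, so each unordered pair gives one sum; this covers all a ≠ a'):
  -4 + -2 = -6
  -4 + 6 = 2
  -4 + 9 = 5
  -4 + 10 = 6
  -2 + 6 = 4
  -2 + 9 = 7
  -2 + 10 = 8
  6 + 9 = 15
  6 + 10 = 16
  9 + 10 = 19
Collected distinct sums: {-6, 2, 4, 5, 6, 7, 8, 15, 16, 19}
|A +̂ A| = 10
(Reference bound: |A +̂ A| ≥ 2|A| - 3 for |A| ≥ 2, with |A| = 5 giving ≥ 7.)

|A +̂ A| = 10


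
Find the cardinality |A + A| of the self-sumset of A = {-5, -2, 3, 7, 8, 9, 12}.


A + A = {a + a' : a, a' ∈ A}; |A| = 7.
General bounds: 2|A| - 1 ≤ |A + A| ≤ |A|(|A|+1)/2, i.e. 13 ≤ |A + A| ≤ 28.
Lower bound 2|A|-1 is attained iff A is an arithmetic progression.
Enumerate sums a + a' for a ≤ a' (symmetric, so this suffices):
a = -5: -5+-5=-10, -5+-2=-7, -5+3=-2, -5+7=2, -5+8=3, -5+9=4, -5+12=7
a = -2: -2+-2=-4, -2+3=1, -2+7=5, -2+8=6, -2+9=7, -2+12=10
a = 3: 3+3=6, 3+7=10, 3+8=11, 3+9=12, 3+12=15
a = 7: 7+7=14, 7+8=15, 7+9=16, 7+12=19
a = 8: 8+8=16, 8+9=17, 8+12=20
a = 9: 9+9=18, 9+12=21
a = 12: 12+12=24
Distinct sums: {-10, -7, -4, -2, 1, 2, 3, 4, 5, 6, 7, 10, 11, 12, 14, 15, 16, 17, 18, 19, 20, 21, 24}
|A + A| = 23

|A + A| = 23


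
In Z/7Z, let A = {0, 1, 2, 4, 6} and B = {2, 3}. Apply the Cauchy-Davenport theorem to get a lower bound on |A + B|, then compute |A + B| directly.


Cauchy-Davenport: |A + B| ≥ min(p, |A| + |B| - 1) for A, B nonempty in Z/pZ.
|A| = 5, |B| = 2, p = 7.
CD lower bound = min(7, 5 + 2 - 1) = min(7, 6) = 6.
Compute A + B mod 7 directly:
a = 0: 0+2=2, 0+3=3
a = 1: 1+2=3, 1+3=4
a = 2: 2+2=4, 2+3=5
a = 4: 4+2=6, 4+3=0
a = 6: 6+2=1, 6+3=2
A + B = {0, 1, 2, 3, 4, 5, 6}, so |A + B| = 7.
Verify: 7 ≥ 6? Yes ✓.

CD lower bound = 6, actual |A + B| = 7.


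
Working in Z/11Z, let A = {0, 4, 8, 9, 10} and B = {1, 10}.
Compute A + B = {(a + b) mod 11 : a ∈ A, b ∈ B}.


Work in Z/11Z: reduce every sum a + b modulo 11.
Enumerate all 10 pairs:
a = 0: 0+1=1, 0+10=10
a = 4: 4+1=5, 4+10=3
a = 8: 8+1=9, 8+10=7
a = 9: 9+1=10, 9+10=8
a = 10: 10+1=0, 10+10=9
Distinct residues collected: {0, 1, 3, 5, 7, 8, 9, 10}
|A + B| = 8 (out of 11 total residues).

A + B = {0, 1, 3, 5, 7, 8, 9, 10}


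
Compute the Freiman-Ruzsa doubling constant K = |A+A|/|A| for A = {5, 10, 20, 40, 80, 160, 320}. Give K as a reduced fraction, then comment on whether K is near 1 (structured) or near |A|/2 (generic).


|A| = 7.
Compute A + A by enumerating all 49 pairs.
A + A = {10, 15, 20, 25, 30, 40, 45, 50, 60, 80, 85, 90, 100, 120, 160, 165, 170, 180, 200, 240, 320, 325, 330, 340, 360, 400, 480, 640}, so |A + A| = 28.
K = |A + A| / |A| = 28/7 = 4/1 ≈ 4.0000.
Reference: AP of size 7 gives K = 13/7 ≈ 1.8571; a fully generic set of size 7 gives K ≈ 4.0000.

|A| = 7, |A + A| = 28, K = 28/7 = 4/1.


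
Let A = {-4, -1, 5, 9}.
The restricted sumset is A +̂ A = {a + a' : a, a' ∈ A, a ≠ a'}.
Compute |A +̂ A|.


Restricted sumset: A +̂ A = {a + a' : a ∈ A, a' ∈ A, a ≠ a'}.
Equivalently, take A + A and drop any sum 2a that is achievable ONLY as a + a for a ∈ A (i.e. sums representable only with equal summands).
Enumerate pairs (a, a') with a < a' (symmetric, so each unordered pair gives one sum; this covers all a ≠ a'):
  -4 + -1 = -5
  -4 + 5 = 1
  -4 + 9 = 5
  -1 + 5 = 4
  -1 + 9 = 8
  5 + 9 = 14
Collected distinct sums: {-5, 1, 4, 5, 8, 14}
|A +̂ A| = 6
(Reference bound: |A +̂ A| ≥ 2|A| - 3 for |A| ≥ 2, with |A| = 4 giving ≥ 5.)

|A +̂ A| = 6


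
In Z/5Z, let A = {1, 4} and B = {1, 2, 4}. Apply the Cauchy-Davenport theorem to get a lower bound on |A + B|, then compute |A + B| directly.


Cauchy-Davenport: |A + B| ≥ min(p, |A| + |B| - 1) for A, B nonempty in Z/pZ.
|A| = 2, |B| = 3, p = 5.
CD lower bound = min(5, 2 + 3 - 1) = min(5, 4) = 4.
Compute A + B mod 5 directly:
a = 1: 1+1=2, 1+2=3, 1+4=0
a = 4: 4+1=0, 4+2=1, 4+4=3
A + B = {0, 1, 2, 3}, so |A + B| = 4.
Verify: 4 ≥ 4? Yes ✓.

CD lower bound = 4, actual |A + B| = 4.


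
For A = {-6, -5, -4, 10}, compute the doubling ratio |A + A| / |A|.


|A| = 4.
Compute A + A by enumerating all 16 pairs.
A + A = {-12, -11, -10, -9, -8, 4, 5, 6, 20}, so |A + A| = 9.
K = |A + A| / |A| = 9/4 (already in lowest terms) ≈ 2.2500.
Reference: AP of size 4 gives K = 7/4 ≈ 1.7500; a fully generic set of size 4 gives K ≈ 2.5000.

|A| = 4, |A + A| = 9, K = 9/4.


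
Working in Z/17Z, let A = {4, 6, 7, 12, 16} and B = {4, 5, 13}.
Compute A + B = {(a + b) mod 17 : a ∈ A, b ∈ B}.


Work in Z/17Z: reduce every sum a + b modulo 17.
Enumerate all 15 pairs:
a = 4: 4+4=8, 4+5=9, 4+13=0
a = 6: 6+4=10, 6+5=11, 6+13=2
a = 7: 7+4=11, 7+5=12, 7+13=3
a = 12: 12+4=16, 12+5=0, 12+13=8
a = 16: 16+4=3, 16+5=4, 16+13=12
Distinct residues collected: {0, 2, 3, 4, 8, 9, 10, 11, 12, 16}
|A + B| = 10 (out of 17 total residues).

A + B = {0, 2, 3, 4, 8, 9, 10, 11, 12, 16}


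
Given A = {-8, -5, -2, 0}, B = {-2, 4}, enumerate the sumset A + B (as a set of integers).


A + B = {a + b : a ∈ A, b ∈ B}.
Enumerate all |A|·|B| = 4·2 = 8 pairs (a, b) and collect distinct sums.
a = -8: -8+-2=-10, -8+4=-4
a = -5: -5+-2=-7, -5+4=-1
a = -2: -2+-2=-4, -2+4=2
a = 0: 0+-2=-2, 0+4=4
Collecting distinct sums: A + B = {-10, -7, -4, -2, -1, 2, 4}
|A + B| = 7

A + B = {-10, -7, -4, -2, -1, 2, 4}


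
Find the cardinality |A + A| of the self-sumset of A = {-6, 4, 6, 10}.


A + A = {a + a' : a, a' ∈ A}; |A| = 4.
General bounds: 2|A| - 1 ≤ |A + A| ≤ |A|(|A|+1)/2, i.e. 7 ≤ |A + A| ≤ 10.
Lower bound 2|A|-1 is attained iff A is an arithmetic progression.
Enumerate sums a + a' for a ≤ a' (symmetric, so this suffices):
a = -6: -6+-6=-12, -6+4=-2, -6+6=0, -6+10=4
a = 4: 4+4=8, 4+6=10, 4+10=14
a = 6: 6+6=12, 6+10=16
a = 10: 10+10=20
Distinct sums: {-12, -2, 0, 4, 8, 10, 12, 14, 16, 20}
|A + A| = 10

|A + A| = 10


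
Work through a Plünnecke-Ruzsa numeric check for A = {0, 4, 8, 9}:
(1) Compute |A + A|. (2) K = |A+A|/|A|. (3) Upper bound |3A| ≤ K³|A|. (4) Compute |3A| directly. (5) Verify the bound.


|A| = 4.
Step 1: Compute A + A by enumerating all 16 pairs.
A + A = {0, 4, 8, 9, 12, 13, 16, 17, 18}, so |A + A| = 9.
Step 2: Doubling constant K = |A + A|/|A| = 9/4 = 9/4 ≈ 2.2500.
Step 3: Plünnecke-Ruzsa gives |3A| ≤ K³·|A| = (2.2500)³ · 4 ≈ 45.5625.
Step 4: Compute 3A = A + A + A directly by enumerating all triples (a,b,c) ∈ A³; |3A| = 16.
Step 5: Check 16 ≤ 45.5625? Yes ✓.

K = 9/4, Plünnecke-Ruzsa bound K³|A| ≈ 45.5625, |3A| = 16, inequality holds.
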